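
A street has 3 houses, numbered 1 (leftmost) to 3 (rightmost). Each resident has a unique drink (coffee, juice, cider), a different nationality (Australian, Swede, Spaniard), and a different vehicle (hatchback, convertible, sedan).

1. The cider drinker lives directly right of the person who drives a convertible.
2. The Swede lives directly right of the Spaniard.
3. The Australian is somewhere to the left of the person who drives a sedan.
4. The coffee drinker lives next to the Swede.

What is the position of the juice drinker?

That leaves Swede as the nationality for house 3.
From clue 2, the Spaniard must be in house 2.
Clue 4 places the coffee drinker in house 2.
So house 1 gets juice for drink.
The only drink still possible for house 3 is cider.
The only nationality still possible for house 1 is Australian.
Clue 1 places the person who drives a convertible in house 2.
That leaves hatchback as the vehicle for house 1.
House 3 vehicle: only sedan fits.
So: house 1 = juice/Australian/hatchback, house 2 = coffee/Spaniard/convertible, house 3 = cider/Swede/sedan.

1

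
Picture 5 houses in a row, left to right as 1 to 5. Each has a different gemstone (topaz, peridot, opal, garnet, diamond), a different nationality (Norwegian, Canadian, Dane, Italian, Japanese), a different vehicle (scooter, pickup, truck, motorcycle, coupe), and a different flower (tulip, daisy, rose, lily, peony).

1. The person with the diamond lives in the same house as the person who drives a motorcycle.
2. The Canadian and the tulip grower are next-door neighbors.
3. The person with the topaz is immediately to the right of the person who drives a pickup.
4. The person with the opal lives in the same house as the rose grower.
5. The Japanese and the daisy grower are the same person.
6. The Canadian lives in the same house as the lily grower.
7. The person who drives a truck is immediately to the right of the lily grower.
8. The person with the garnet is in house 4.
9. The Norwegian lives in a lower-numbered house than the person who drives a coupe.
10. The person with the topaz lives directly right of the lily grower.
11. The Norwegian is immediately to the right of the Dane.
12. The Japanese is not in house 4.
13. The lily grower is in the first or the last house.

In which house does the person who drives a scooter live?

3

Clue 8: the person with the garnet is in house 4.
From clue 13, the lily grower must be in house 1.
Clue 6 places the Canadian in house 1.
Clue 7 places the person who drives a truck in house 2.
Clue 10: the person with the topaz is in house 2.
The tulip grower is in house 2 (clue 2).
From clue 3, the person who drives a pickup must be in house 1.
House 4's flower must be peony (nothing else left).
House 1's gemstone must be peridot (nothing else left).
The person with the diamond is narrowed to house 3 or 5; consider each.
Placing it in house 3 leads to a contradiction, so it's in house 5.
The person who drives a motorcycle is in house 5 (clue 1).
House 3 gemstone: only opal fits.
House 3 vehicle: only scooter fits.
The only vehicle still possible for house 4 is coupe.
By clue 4, the rose grower is in house 3.
Clue 9 places the Norwegian in house 3.
Clue 11 places the Dane in house 2.
So house 4 gets Italian for nationality.
That leaves Japanese as the nationality for house 5.
House 5 flower: only daisy fits.
So: house 1 = peridot/Canadian/pickup/lily, house 2 = topaz/Dane/truck/tulip, house 3 = opal/Norwegian/scooter/rose, house 4 = garnet/Italian/coupe/peony, house 5 = diamond/Japanese/motorcycle/daisy.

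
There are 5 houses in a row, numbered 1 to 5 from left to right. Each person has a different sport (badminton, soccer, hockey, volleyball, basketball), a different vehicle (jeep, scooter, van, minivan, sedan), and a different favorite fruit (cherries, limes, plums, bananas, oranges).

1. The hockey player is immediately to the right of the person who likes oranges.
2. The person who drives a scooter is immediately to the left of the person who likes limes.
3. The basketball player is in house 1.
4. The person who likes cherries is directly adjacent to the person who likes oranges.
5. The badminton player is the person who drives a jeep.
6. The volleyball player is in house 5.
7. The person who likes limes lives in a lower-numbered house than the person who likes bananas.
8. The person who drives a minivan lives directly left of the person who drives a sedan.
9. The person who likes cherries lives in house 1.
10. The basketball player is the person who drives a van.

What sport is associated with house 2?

badminton

From clue 3, the basketball player must be in house 1.
The volleyball player is in house 5 (clue 6).
From clue 9, the person who likes cherries must be in house 1.
By clue 10, the person who drives a van is in house 1.
Clue 4: the person who likes oranges is in house 2.
That leaves sedan as the vehicle for house 5.
Clue 1: the hockey player is in house 3.
By clue 8, the person who drives a minivan is in house 4.
The badminton player is in house 2 (clue 5).
Clue 5: the person who drives a jeep is in house 2.
So house 4 gets soccer for sport.
House 3 vehicle: only scooter fits.
By clue 2, the person who likes limes is in house 4.
Clue 7: the person who likes bananas is in house 5.
The only favorite fruit still possible for house 3 is plums.
So: house 1 = basketball/van/cherries, house 2 = badminton/jeep/oranges, house 3 = hockey/scooter/plums, house 4 = soccer/minivan/limes, house 5 = volleyball/sedan/bananas.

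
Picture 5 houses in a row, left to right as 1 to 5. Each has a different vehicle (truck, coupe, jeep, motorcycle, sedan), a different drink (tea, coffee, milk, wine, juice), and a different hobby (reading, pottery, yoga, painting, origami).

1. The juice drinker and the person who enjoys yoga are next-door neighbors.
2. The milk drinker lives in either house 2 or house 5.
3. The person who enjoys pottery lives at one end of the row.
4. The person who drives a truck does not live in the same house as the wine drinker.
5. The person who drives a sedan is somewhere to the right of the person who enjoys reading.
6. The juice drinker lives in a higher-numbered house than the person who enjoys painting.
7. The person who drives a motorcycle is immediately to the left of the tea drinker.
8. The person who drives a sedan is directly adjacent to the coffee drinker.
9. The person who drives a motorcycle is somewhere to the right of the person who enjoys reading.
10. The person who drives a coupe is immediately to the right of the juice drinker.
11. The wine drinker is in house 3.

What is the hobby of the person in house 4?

Clue 11: the wine drinker is in house 3.
So house 1 gets coffee for drink.
By clue 8, the person who drives a sedan is in house 2.
The only hobby still possible for house 4 is origami.
Clue 5: the person who enjoys reading is in house 1.
That leaves painting as the hobby for house 2.
House 3 hobby: only yoga fits.
House 5 hobby: only pottery fits.
The juice drinker is in house 4 (clue 6).
From clue 10, the person who drives a coupe must be in house 5.
House 2's drink must be milk (nothing else left).
The only drink still possible for house 5 is tea.
Clue 7 places the person who drives a motorcycle in house 4.
House 3 vehicle: only jeep fits.
House 1 vehicle: only truck fits.
So: house 1 = truck/coffee/reading, house 2 = sedan/milk/painting, house 3 = jeep/wine/yoga, house 4 = motorcycle/juice/origami, house 5 = coupe/tea/pottery.

origami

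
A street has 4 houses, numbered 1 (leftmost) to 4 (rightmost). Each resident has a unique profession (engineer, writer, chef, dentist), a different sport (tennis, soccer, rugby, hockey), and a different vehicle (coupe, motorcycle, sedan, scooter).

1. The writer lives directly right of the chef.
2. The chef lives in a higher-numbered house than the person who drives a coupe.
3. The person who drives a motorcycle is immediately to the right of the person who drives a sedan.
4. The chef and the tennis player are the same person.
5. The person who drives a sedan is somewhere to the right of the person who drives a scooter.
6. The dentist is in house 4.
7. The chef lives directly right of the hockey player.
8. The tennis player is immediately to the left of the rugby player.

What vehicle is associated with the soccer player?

motorcycle

Clue 6: the dentist is in house 4.
House 1 profession: only engineer fits.
House 4 vehicle: only motorcycle fits.
By clue 1, the writer is in house 3.
By clue 1, the chef is in house 2.
From clue 2, the person who drives a coupe must be in house 1.
By clue 3, the person who drives a sedan is in house 3.
Clue 4 places the tennis player in house 2.
Clue 7: the hockey player is in house 1.
From clue 8, the rugby player must be in house 3.
House 4 sport: only soccer fits.
The only vehicle still possible for house 2 is scooter.
So: house 1 = engineer/hockey/coupe, house 2 = chef/tennis/scooter, house 3 = writer/rugby/sedan, house 4 = dentist/soccer/motorcycle.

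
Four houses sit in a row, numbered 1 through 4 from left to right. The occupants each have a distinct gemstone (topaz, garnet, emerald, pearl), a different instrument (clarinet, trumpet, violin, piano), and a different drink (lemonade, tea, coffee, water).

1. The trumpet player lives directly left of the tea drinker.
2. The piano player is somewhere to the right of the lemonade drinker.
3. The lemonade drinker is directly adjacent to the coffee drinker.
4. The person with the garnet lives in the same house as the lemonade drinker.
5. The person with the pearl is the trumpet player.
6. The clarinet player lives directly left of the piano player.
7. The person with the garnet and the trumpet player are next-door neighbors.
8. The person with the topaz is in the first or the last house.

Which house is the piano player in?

The person with the topaz is narrowed to house 1 or 4; consider each.
Placing it in house 1 leads to a contradiction, so it's in house 4.
The person with the emerald is narrowed to house 1 or 2 or 3; consider each.
Placing it in house 1 and house 2 leads to a contradiction, so it's in house 3.
House 4 drink: only water fits.
The person with the garnet is narrowed to house 1 or 2; consider each.
Placing it in house 2 leads to a contradiction, so it's in house 1.
By clue 4, the lemonade drinker is in house 1.
Clue 7: the trumpet player is in house 2.
That leaves pearl as the gemstone for house 2.
From clue 1, the tea drinker must be in house 3.
Clue 3: the coffee drinker is in house 2.
The clarinet player is in house 3 (clue 6).
The piano player is in house 4 (clue 6).
That leaves violin as the instrument for house 1.
So: house 1 = garnet/violin/lemonade, house 2 = pearl/trumpet/coffee, house 3 = emerald/clarinet/tea, house 4 = topaz/piano/water.

4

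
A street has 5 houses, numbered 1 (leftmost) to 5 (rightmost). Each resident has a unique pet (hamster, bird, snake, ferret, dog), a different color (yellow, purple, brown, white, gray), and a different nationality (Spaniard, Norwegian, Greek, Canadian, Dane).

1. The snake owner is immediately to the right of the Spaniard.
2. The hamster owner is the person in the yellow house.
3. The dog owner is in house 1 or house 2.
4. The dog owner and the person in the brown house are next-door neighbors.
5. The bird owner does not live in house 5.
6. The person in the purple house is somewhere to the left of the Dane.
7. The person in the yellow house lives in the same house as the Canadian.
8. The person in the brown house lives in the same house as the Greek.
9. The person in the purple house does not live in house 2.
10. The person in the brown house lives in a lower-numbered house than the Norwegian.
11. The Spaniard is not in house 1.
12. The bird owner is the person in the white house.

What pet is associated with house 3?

snake

The dog owner is narrowed to house 1 or 2; consider each.
Placing it in house 1 leads to a contradiction, so it's in house 2.
House 2 color: only gray fits.
House 5's color must be yellow (nothing else left).
Clue 2: the hamster owner is in house 5.
From clue 7, the Canadian must be in house 5.
That leaves Greek as the nationality for house 1.
From clue 8, the person in the brown house must be in house 1.
The only color still possible for house 4 is white.
By clue 6, the Dane is in house 4.
Clue 12: the bird owner is in house 4.
House 1's pet must be ferret (nothing else left).
So house 3 gets snake for pet.
The only color still possible for house 3 is purple.
Clue 1 places the Spaniard in house 2.
The only nationality still possible for house 3 is Norwegian.
So: house 1 = ferret/brown/Greek, house 2 = dog/gray/Spaniard, house 3 = snake/purple/Norwegian, house 4 = bird/white/Dane, house 5 = hamster/yellow/Canadian.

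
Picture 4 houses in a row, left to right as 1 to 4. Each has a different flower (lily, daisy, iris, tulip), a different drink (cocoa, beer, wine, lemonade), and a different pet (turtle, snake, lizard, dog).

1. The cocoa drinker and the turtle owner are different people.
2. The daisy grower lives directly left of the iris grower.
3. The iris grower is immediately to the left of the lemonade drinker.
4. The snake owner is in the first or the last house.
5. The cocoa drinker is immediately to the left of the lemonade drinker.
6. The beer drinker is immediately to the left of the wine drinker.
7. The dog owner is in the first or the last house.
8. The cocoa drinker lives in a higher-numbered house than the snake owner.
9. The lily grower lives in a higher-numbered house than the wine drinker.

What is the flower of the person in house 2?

daisy

The snake owner is in house 1 (clue 8).
The only drink still possible for house 1 is beer.
House 4's drink must be lemonade (nothing else left).
House 4 pet: only dog fits.
From clue 3, the iris grower must be in house 3.
From clue 5, the cocoa drinker must be in house 3.
Clue 6 places the wine drinker in house 2.
Clue 1 places the turtle owner in house 2.
The daisy grower is in house 2 (clue 2).
The only flower still possible for house 1 is tulip.
House 4 flower: only lily fits.
House 3 pet: only lizard fits.
So: house 1 = tulip/beer/snake, house 2 = daisy/wine/turtle, house 3 = iris/cocoa/lizard, house 4 = lily/lemonade/dog.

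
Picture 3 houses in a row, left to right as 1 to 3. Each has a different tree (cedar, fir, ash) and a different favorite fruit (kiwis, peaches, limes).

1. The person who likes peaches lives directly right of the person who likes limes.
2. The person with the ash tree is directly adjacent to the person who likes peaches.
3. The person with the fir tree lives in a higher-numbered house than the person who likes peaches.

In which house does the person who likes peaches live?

2

By clue 3, the person with the fir tree is in house 3.
By clue 3, the person who likes peaches is in house 2.
House 1 favorite fruit: only limes fits.
House 3 favorite fruit: only kiwis fits.
The person with the ash tree is in house 1 (clue 2).
That leaves cedar as the tree for house 2.
So: house 1 = ash/limes, house 2 = cedar/peaches, house 3 = fir/kiwis.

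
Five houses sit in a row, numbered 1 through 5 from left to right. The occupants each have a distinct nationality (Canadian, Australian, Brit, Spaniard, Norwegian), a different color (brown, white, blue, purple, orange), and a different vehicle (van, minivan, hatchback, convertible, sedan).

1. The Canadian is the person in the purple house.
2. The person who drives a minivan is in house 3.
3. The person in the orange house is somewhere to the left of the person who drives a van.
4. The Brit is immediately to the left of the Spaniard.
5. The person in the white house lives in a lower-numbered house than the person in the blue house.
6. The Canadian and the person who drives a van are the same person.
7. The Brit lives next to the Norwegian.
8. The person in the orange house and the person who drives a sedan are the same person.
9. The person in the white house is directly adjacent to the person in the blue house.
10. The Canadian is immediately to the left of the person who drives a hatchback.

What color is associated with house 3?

blue

Clue 2 places the person who drives a minivan in house 3.
The Canadian is in house 4 (clue 10).
From clue 10, the person who drives a hatchback must be in house 5.
Clue 1: the person in the purple house is in house 4.
The person who drives a van is in house 4 (clue 6).
House 5's nationality must be Australian (nothing else left).
House 5 color: only brown fits.
House 3 color: only blue fits.
The person in the white house is in house 2 (clue 9).
That leaves orange as the color for house 1.
By clue 8, the person who drives a sedan is in house 1.
That leaves convertible as the vehicle for house 2.
The Brit is narrowed to house 1 or 2; consider each.
Placing it in house 1 leads to a contradiction, so it's in house 2.
From clue 4, the Spaniard must be in house 3.
So house 1 gets Norwegian for nationality.
So: house 1 = Norwegian/orange/sedan, house 2 = Brit/white/convertible, house 3 = Spaniard/blue/minivan, house 4 = Canadian/purple/van, house 5 = Australian/brown/hatchback.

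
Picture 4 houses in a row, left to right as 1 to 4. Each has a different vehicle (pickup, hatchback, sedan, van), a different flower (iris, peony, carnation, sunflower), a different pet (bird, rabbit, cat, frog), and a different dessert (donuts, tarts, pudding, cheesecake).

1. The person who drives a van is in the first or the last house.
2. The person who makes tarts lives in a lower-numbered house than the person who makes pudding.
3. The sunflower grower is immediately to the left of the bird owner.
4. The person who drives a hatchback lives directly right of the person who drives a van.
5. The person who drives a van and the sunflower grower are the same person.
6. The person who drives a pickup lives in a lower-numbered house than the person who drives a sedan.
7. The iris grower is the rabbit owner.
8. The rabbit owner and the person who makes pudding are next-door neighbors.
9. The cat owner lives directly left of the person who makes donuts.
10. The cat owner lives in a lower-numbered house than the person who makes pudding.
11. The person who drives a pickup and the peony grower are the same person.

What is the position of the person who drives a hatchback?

Clue 4 places the person who drives a hatchback in house 2.
Clue 4 places the person who drives a van in house 1.
Clue 5: the sunflower grower is in house 1.
That leaves sedan as the vehicle for house 4.
By clue 3, the bird owner is in house 2.
Clue 11: the peony grower is in house 3.
House 3's vehicle must be pickup (nothing else left).
The iris grower is in house 4 (clue 7).
Clue 7 places the rabbit owner in house 4.
The person who makes pudding is in house 3 (clue 8).
The cat owner is in house 1 (clue 10).
House 2 flower: only carnation fits.
House 3 pet: only frog fits.
The person who makes donuts is in house 2 (clue 9).
The only dessert still possible for house 1 is tarts.
House 4 dessert: only cheesecake fits.
So: house 1 = van/sunflower/cat/tarts, house 2 = hatchback/carnation/bird/donuts, house 3 = pickup/peony/frog/pudding, house 4 = sedan/iris/rabbit/cheesecake.

2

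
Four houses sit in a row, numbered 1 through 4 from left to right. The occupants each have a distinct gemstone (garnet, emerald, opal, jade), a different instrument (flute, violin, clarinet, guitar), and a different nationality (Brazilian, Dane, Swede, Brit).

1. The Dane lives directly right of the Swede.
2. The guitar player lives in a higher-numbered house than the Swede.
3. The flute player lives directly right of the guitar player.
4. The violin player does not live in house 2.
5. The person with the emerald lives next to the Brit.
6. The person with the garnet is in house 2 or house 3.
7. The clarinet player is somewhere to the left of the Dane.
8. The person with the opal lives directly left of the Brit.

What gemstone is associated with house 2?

The person with the garnet is narrowed to house 2 or 3; consider each.
Placing it in house 2 leads to a contradiction, so it's in house 3.
The only nationality still possible for house 4 is Brazilian.
House 1's nationality must be Swede (nothing else left).
The Dane is in house 2 (clue 1).
Clue 7 places the clarinet player in house 1.
That leaves guitar as the instrument for house 2.
House 3 nationality: only Brit fits.
Clue 3 places the flute player in house 3.
Clue 8: the person with the opal is in house 2.
House 1's gemstone must be jade (nothing else left).
That leaves emerald as the gemstone for house 4.
House 4 instrument: only violin fits.
So: house 1 = jade/clarinet/Swede, house 2 = opal/guitar/Dane, house 3 = garnet/flute/Brit, house 4 = emerald/violin/Brazilian.

opal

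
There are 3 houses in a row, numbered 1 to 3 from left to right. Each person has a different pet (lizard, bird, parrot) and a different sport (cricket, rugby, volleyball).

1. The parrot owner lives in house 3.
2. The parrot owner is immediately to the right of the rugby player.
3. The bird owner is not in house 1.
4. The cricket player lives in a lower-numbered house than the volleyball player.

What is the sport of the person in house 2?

By clue 1, the parrot owner is in house 3.
The rugby player is in house 2 (clue 2).
So house 1 gets lizard for pet.
So house 2 gets bird for pet.
So house 1 gets cricket for sport.
House 3's sport must be volleyball (nothing else left).
So: house 1 = lizard/cricket, house 2 = bird/rugby, house 3 = parrot/volleyball.

rugby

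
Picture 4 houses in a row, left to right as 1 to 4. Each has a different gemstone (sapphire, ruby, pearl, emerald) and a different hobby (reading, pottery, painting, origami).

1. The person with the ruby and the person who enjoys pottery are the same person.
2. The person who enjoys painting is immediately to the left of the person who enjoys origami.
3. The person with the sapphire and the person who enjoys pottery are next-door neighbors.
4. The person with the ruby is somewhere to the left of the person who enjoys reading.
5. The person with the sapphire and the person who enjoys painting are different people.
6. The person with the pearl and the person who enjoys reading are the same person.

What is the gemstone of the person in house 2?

The person with the pearl is narrowed to house 2 or 3 or 4; consider each.
Placing it in house 2 and house 3 leads to a contradiction, so it's in house 4.
From clue 6, the person who enjoys reading must be in house 4.
The person who enjoys origami is narrowed to house 2 or 3; consider each.
Placing it in house 3 leads to a contradiction, so it's in house 2.
From clue 2, the person who enjoys painting must be in house 1.
House 3's hobby must be pottery (nothing else left).
From clue 1, the person with the ruby must be in house 3.
Clue 3: the person with the sapphire is in house 2.
House 1's gemstone must be emerald (nothing else left).
So: house 1 = emerald/painting, house 2 = sapphire/origami, house 3 = ruby/pottery, house 4 = pearl/reading.

sapphire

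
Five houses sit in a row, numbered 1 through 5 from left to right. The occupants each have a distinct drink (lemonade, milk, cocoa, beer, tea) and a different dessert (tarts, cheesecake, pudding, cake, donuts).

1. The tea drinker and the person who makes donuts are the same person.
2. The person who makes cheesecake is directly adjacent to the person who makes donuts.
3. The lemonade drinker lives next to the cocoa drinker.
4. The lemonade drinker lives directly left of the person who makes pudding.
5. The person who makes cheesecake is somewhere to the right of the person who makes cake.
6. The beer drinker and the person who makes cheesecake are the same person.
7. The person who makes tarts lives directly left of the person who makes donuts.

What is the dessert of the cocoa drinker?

The beer drinker is narrowed to house 2 or 3 or 4 or 5; consider each.
Placing it in house 2 and house 3 and house 4 leads to a contradiction, so it's in house 5.
Clue 6: the person who makes cheesecake is in house 5.
From clue 2, the person who makes donuts must be in house 4.
By clue 7, the person who makes tarts is in house 3.
The only dessert still possible for house 1 is cake.
That leaves pudding as the dessert for house 2.
The tea drinker is in house 4 (clue 1).
By clue 4, the lemonade drinker is in house 1.
The cocoa drinker is in house 2 (clue 3).
House 3 drink: only milk fits.
So: house 1 = lemonade/cake, house 2 = cocoa/pudding, house 3 = milk/tarts, house 4 = tea/donuts, house 5 = beer/cheesecake.

pudding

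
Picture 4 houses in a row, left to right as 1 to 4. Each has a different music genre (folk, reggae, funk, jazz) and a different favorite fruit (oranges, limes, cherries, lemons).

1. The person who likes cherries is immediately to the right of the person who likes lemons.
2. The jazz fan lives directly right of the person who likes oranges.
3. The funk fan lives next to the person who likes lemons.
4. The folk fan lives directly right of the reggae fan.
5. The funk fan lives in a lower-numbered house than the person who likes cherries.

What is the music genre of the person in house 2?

The folk fan is narrowed to house 2 or 3 or 4; consider each.
Placing it in house 2 and house 3 leads to a contradiction, so it's in house 4.
By clue 4, the reggae fan is in house 3.
House 1's music genre must be funk (nothing else left).
House 2 music genre: only jazz fits.
The person who likes oranges is in house 1 (clue 2).
Clue 3: the person who likes lemons is in house 2.
Clue 1 places the person who likes cherries in house 3.
The only favorite fruit still possible for house 4 is limes.
So: house 1 = funk/oranges, house 2 = jazz/lemons, house 3 = reggae/cherries, house 4 = folk/limes.

jazz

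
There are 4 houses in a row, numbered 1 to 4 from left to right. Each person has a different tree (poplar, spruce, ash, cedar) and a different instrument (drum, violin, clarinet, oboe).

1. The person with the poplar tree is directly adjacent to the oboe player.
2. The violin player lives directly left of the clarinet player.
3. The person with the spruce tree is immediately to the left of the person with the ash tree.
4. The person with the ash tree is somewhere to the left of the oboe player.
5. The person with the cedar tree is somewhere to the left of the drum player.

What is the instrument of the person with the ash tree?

So house 4 gets poplar for tree.
House 1's instrument must be violin (nothing else left).
By clue 1, the oboe player is in house 3.
Clue 2: the clarinet player is in house 2.
Clue 4: the person with the ash tree is in house 2.
House 3 tree: only cedar fits.
That leaves drum as the instrument for house 4.
That leaves spruce as the tree for house 1.
So: house 1 = spruce/violin, house 2 = ash/clarinet, house 3 = cedar/oboe, house 4 = poplar/drum.

clarinet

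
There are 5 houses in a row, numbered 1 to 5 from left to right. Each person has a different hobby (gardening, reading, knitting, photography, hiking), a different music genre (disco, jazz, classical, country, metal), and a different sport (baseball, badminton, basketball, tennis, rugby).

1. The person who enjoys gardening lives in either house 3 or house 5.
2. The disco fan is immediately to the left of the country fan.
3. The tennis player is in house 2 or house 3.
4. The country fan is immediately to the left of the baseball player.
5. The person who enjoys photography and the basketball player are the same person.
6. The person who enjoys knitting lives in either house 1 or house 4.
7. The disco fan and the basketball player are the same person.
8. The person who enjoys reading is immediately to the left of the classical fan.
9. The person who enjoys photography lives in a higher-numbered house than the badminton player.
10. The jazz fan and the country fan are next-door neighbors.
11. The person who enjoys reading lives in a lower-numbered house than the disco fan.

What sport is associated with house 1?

badminton

House 1's music genre must be metal (nothing else left).
So house 5 gets jazz for music genre.
From clue 10, the country fan must be in house 4.
Clue 2 places the disco fan in house 3.
By clue 4, the baseball player is in house 5.
From clue 7, the basketball player must be in house 3.
That leaves classical as the music genre for house 2.
That leaves tennis as the sport for house 2.
House 4's sport must be rugby (nothing else left).
By clue 5, the person who enjoys photography is in house 3.
By clue 8, the person who enjoys reading is in house 1.
That leaves hiking as the hobby for house 2.
So house 4 gets knitting for hobby.
House 5 hobby: only gardening fits.
House 1 sport: only badminton fits.
So: house 1 = reading/metal/badminton, house 2 = hiking/classical/tennis, house 3 = photography/disco/basketball, house 4 = knitting/country/rugby, house 5 = gardening/jazz/baseball.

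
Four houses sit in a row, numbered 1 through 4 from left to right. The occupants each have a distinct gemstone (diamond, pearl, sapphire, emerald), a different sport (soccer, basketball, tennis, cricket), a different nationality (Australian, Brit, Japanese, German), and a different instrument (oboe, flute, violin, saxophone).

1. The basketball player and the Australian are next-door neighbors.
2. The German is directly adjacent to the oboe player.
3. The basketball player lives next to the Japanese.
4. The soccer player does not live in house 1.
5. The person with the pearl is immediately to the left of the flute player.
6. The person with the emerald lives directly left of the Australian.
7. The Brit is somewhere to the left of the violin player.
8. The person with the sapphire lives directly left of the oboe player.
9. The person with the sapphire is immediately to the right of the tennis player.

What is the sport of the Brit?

The only gemstone still possible for house 4 is diamond.
That leaves saxophone as the instrument for house 1.
The person with the sapphire is narrowed to house 2 or 3; consider each.
Placing it in house 2 leads to a contradiction, so it's in house 3.
The oboe player is in house 4 (clue 8).
By clue 9, the tennis player is in house 2.
Clue 2: the German is in house 3.
House 1's nationality must be Brit (nothing else left).
House 4's nationality must be Japanese (nothing else left).
Clue 3 places the basketball player in house 3.
The person with the emerald is in house 1 (clue 6).
So house 2 gets pearl for gemstone.
House 1's sport must be cricket (nothing else left).
The only sport still possible for house 4 is soccer.
House 2 nationality: only Australian fits.
Clue 5: the flute player is in house 3.
So house 2 gets violin for instrument.
So: house 1 = emerald/cricket/Brit/saxophone, house 2 = pearl/tennis/Australian/violin, house 3 = sapphire/basketball/German/flute, house 4 = diamond/soccer/Japanese/oboe.

cricket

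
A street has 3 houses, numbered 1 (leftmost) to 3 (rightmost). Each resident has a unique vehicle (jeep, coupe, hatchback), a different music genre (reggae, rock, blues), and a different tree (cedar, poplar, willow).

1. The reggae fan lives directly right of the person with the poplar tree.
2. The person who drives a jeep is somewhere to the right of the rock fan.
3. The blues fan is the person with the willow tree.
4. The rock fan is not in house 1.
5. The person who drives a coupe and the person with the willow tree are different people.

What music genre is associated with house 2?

Clue 4: the rock fan is in house 2.
House 1 music genre: only blues fits.
House 3's music genre must be reggae (nothing else left).
Clue 1 places the person with the poplar tree in house 2.
Clue 2 places the person who drives a jeep in house 3.
Clue 3 places the person with the willow tree in house 1.
So house 1 gets hatchback for vehicle.
House 2's vehicle must be coupe (nothing else left).
House 3's tree must be cedar (nothing else left).
So: house 1 = hatchback/blues/willow, house 2 = coupe/rock/poplar, house 3 = jeep/reggae/cedar.

rock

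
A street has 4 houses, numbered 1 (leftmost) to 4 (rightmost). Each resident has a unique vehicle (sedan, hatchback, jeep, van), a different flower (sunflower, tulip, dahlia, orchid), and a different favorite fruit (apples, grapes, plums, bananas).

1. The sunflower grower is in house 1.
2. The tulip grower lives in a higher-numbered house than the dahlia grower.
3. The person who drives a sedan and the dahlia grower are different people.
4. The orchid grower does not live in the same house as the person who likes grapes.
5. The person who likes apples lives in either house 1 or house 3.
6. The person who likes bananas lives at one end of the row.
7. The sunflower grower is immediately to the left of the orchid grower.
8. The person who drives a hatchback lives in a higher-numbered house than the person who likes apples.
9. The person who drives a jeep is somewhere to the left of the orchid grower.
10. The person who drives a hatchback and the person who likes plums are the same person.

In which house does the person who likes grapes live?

The sunflower grower is in house 1 (clue 1).
The orchid grower is in house 2 (clue 7).
Clue 9: the person who drives a jeep is in house 1.
The only flower still possible for house 4 is tulip.
House 3's flower must be dahlia (nothing else left).
House 2's favorite fruit must be plums (nothing else left).
The person who drives a hatchback is in house 2 (clue 10).
The only vehicle still possible for house 3 is van.
The only vehicle still possible for house 4 is sedan.
Clue 8 places the person who likes apples in house 1.
House 3's favorite fruit must be grapes (nothing else left).
House 4 favorite fruit: only bananas fits.
So: house 1 = jeep/sunflower/apples, house 2 = hatchback/orchid/plums, house 3 = van/dahlia/grapes, house 4 = sedan/tulip/bananas.

3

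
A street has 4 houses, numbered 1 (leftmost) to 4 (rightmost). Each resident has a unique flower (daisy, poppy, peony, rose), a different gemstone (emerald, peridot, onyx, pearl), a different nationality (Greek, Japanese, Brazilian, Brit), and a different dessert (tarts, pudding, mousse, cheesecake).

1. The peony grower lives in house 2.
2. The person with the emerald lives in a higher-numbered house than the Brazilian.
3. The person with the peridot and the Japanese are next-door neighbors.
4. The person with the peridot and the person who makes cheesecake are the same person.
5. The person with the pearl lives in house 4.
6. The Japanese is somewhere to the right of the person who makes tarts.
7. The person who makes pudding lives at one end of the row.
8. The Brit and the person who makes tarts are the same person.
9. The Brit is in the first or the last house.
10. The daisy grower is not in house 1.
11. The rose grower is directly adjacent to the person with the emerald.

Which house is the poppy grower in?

The peony grower is in house 2 (clue 1).
By clue 5, the person with the pearl is in house 4.
Clue 9: the Brit is in house 1.
From clue 2, the person with the emerald must be in house 3.
Clue 2: the Brazilian is in house 2.
The person who makes tarts is in house 1 (clue 8).
Clue 11 places the rose grower in house 4.
House 1 flower: only poppy fits.
The only flower still possible for house 3 is daisy.
The only dessert still possible for house 4 is pudding.
Clue 3 places the person with the peridot in house 2.
Clue 3: the Japanese is in house 3.
Clue 4: the person who makes cheesecake is in house 2.
The only gemstone still possible for house 1 is onyx.
That leaves Greek as the nationality for house 4.
That leaves mousse as the dessert for house 3.
So: house 1 = poppy/onyx/Brit/tarts, house 2 = peony/peridot/Brazilian/cheesecake, house 3 = daisy/emerald/Japanese/mousse, house 4 = rose/pearl/Greek/pudding.

1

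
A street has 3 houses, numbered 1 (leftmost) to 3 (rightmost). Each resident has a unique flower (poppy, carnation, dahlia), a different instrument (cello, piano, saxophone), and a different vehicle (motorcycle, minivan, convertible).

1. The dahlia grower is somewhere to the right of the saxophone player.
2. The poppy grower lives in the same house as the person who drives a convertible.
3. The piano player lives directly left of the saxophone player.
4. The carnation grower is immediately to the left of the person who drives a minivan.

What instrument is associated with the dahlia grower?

Clue 3 places the piano player in house 1.
Clue 3 places the saxophone player in house 2.
So house 3 gets cello for instrument.
By clue 1, the dahlia grower is in house 3.
The carnation grower is narrowed to house 1 or 2; consider each.
Placing it in house 1 leads to a contradiction, so it's in house 2.
Clue 4 places the person who drives a minivan in house 3.
House 1's flower must be poppy (nothing else left).
From clue 2, the person who drives a convertible must be in house 1.
House 2's vehicle must be motorcycle (nothing else left).
So: house 1 = poppy/piano/convertible, house 2 = carnation/saxophone/motorcycle, house 3 = dahlia/cello/minivan.

cello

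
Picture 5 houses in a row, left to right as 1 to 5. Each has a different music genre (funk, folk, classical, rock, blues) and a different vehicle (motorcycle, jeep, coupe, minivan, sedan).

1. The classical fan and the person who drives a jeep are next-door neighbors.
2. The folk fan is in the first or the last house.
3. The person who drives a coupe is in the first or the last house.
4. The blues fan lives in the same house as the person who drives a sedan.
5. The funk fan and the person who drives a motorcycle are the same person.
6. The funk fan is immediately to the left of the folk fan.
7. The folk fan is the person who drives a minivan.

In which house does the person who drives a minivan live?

From clue 6, the funk fan must be in house 4.
From clue 6, the folk fan must be in house 5.
By clue 7, the person who drives a minivan is in house 5.
By clue 5, the person who drives a motorcycle is in house 4.
House 1 vehicle: only coupe fits.
The blues fan is narrowed to house 2 or 3; consider each.
Placing it in house 2 leads to a contradiction, so it's in house 3.
The person who drives a sedan is in house 3 (clue 4).
House 2's vehicle must be jeep (nothing else left).
Clue 1: the classical fan is in house 1.
The only music genre still possible for house 2 is rock.
So: house 1 = classical/coupe, house 2 = rock/jeep, house 3 = blues/sedan, house 4 = funk/motorcycle, house 5 = folk/minivan.

5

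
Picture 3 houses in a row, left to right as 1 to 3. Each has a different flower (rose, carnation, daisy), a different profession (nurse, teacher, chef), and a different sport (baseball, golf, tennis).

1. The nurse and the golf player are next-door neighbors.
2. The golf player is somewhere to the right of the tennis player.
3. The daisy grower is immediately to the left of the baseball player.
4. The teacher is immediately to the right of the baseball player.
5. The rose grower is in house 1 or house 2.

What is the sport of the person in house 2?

Clue 4 places the teacher in house 3.
Clue 4: the baseball player is in house 2.
House 3 flower: only carnation fits.
House 1 sport: only tennis fits.
House 3 sport: only golf fits.
Clue 1 places the nurse in house 2.
By clue 3, the daisy grower is in house 1.
House 2's flower must be rose (nothing else left).
The only profession still possible for house 1 is chef.
So: house 1 = daisy/chef/tennis, house 2 = rose/nurse/baseball, house 3 = carnation/teacher/golf.

baseball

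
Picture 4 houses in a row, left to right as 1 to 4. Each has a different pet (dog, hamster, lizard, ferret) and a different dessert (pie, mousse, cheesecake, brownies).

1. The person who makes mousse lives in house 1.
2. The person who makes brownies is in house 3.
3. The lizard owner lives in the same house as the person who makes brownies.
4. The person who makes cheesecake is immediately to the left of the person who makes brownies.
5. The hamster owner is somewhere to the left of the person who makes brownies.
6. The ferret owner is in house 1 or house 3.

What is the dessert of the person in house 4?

From clue 1, the person who makes mousse must be in house 1.
Clue 2 places the person who makes brownies in house 3.
From clue 3, the lizard owner must be in house 3.
From clue 4, the person who makes cheesecake must be in house 2.
The only pet still possible for house 1 is ferret.
So house 4 gets dog for pet.
House 4 dessert: only pie fits.
House 2's pet must be hamster (nothing else left).
So: house 1 = ferret/mousse, house 2 = hamster/cheesecake, house 3 = lizard/brownies, house 4 = dog/pie.

pie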